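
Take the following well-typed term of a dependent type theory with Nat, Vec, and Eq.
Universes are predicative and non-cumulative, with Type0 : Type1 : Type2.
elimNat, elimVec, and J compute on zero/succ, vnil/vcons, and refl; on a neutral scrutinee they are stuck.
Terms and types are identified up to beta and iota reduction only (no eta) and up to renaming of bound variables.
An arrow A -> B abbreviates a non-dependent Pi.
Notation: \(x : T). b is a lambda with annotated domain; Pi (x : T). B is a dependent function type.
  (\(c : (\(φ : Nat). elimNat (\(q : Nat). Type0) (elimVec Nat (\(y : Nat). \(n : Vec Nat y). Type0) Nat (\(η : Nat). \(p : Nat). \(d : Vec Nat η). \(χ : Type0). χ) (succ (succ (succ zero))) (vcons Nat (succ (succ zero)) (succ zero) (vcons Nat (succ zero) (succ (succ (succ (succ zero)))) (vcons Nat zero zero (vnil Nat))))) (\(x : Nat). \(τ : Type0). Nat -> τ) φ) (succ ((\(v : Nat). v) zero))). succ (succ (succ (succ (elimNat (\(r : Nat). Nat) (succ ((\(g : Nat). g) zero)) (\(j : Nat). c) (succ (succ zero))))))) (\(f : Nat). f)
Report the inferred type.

inferred type:
  Nat


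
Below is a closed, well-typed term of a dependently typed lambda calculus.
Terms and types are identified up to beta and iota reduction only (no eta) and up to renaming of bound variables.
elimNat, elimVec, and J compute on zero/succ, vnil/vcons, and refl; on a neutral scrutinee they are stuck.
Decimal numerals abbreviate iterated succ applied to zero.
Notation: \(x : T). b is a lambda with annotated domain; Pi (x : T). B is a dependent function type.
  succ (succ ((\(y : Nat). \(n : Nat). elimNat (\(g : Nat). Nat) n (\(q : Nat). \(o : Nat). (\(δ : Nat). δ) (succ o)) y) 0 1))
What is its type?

inferred type:
  Nat


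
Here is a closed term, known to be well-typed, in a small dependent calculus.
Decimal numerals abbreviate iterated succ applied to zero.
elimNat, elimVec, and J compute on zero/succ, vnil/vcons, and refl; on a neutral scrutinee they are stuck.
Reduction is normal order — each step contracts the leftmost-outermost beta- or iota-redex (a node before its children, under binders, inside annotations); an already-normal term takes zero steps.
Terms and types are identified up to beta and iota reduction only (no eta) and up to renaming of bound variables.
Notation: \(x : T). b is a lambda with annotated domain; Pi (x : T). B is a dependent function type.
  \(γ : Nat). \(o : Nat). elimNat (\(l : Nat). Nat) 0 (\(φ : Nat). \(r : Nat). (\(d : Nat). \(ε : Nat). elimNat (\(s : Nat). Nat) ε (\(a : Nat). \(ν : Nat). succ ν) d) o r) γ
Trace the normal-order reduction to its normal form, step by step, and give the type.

normal-order reduction sequence:
  \(γ : Nat). \(o : Nat). elimNat (\(l : Nat). Nat) 0 (\(φ : Nat). \(r : Nat). (\(d : Nat). \(ε : Nat). elimNat (\(s : Nat). Nat) ε (\(a : Nat). \(ν : Nat). succ ν) d) o r) γ
  ~> \(γ : Nat). \(o : Nat). elimNat (\(l : Nat). Nat) 0 (\(φ : Nat). \(r : Nat). (\(d : Nat). elimNat (\(ε : Nat). Nat) d (\(s : Nat). \(a : Nat). succ a) o) r) γ
  ~> \(γ : Nat). \(o : Nat). elimNat (\(l : Nat). Nat) 0 (\(φ : Nat). \(r : Nat). elimNat (\(d : Nat). Nat) r (\(ε : Nat). \(s : Nat). succ s) o) γ
the term's type:
  Pi (γ : Nat). Pi (o : Nat). Nat


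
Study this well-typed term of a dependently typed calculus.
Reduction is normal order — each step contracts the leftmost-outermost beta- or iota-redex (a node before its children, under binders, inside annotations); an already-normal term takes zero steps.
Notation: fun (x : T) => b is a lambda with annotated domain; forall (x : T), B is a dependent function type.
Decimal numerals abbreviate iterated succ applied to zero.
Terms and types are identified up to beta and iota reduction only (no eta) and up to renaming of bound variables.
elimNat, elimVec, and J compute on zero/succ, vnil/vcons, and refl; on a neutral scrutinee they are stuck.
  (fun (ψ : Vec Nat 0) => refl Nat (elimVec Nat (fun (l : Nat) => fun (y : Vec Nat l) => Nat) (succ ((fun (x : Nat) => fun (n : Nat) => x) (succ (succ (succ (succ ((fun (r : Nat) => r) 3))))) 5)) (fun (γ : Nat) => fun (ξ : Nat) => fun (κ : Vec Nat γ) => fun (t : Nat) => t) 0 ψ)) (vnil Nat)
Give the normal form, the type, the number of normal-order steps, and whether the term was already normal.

reduced normal form:
  refl Nat 8
inferred type:
  Eq Nat 8 8
reduction steps (normal order): 5
already normal: no
first contracted redex: a beta-redex


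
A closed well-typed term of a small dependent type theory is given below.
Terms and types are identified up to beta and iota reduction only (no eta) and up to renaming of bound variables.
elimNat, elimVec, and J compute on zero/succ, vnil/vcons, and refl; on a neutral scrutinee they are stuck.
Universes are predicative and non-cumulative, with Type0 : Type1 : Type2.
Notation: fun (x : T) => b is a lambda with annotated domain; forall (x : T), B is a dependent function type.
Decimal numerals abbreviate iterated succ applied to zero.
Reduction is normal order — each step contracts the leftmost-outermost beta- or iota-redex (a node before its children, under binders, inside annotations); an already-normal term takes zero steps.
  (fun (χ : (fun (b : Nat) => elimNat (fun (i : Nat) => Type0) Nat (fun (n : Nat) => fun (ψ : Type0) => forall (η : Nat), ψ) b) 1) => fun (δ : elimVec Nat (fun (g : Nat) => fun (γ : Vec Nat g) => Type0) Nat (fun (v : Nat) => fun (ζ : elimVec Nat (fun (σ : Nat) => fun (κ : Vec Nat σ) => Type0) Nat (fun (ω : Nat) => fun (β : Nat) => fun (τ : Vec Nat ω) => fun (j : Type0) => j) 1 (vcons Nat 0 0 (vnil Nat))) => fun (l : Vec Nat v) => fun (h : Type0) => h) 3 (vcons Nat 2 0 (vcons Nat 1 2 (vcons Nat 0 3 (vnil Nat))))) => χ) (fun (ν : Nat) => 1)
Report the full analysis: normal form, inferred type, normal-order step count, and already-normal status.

normal form:
  fun (χ : Nat) => fun (b : Nat) => 1
the term's type:
  forall (χ : Nat), forall (b : Nat), Nat
reduction steps (normal order): 17
term was already normal: no
first redex: a beta-redex


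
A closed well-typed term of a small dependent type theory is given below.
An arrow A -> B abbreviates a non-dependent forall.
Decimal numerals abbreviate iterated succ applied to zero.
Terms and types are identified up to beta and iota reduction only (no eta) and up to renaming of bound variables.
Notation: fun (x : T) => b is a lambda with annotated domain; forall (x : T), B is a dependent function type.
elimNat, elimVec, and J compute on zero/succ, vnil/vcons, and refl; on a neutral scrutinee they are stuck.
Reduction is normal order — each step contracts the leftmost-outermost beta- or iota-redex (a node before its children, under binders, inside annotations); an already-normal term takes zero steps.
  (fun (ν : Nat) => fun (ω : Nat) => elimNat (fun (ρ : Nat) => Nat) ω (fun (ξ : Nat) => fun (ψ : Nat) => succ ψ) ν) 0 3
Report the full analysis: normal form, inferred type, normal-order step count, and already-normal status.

reduced normal form:
  3
type:
  Nat
reduction steps (normal order): 3
already normal: no
first contracted redex: a beta-redex


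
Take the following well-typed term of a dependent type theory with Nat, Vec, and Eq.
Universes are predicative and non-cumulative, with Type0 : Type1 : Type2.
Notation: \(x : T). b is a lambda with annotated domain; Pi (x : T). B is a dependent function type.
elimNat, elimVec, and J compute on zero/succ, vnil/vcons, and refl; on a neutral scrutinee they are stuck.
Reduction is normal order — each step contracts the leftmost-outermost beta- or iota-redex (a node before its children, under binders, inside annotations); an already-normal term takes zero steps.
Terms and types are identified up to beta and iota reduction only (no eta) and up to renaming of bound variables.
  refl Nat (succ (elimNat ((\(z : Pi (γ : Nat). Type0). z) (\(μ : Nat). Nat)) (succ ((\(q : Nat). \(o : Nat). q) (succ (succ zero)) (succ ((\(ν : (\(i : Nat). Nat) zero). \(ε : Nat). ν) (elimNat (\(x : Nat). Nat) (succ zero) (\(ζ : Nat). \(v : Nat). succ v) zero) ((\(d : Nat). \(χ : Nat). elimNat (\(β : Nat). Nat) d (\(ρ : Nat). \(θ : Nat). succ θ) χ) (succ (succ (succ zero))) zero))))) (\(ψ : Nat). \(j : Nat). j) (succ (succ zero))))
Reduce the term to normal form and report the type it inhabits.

reduced normal form:
  refl Nat (succ (succ (succ (succ zero))))
the term's type:
  Eq Nat (succ (succ (succ (succ zero)))) (succ (succ (succ (succ zero))))
observation: 9 normal-order steps normalize the term, beginning with an elimNat iota-redex.


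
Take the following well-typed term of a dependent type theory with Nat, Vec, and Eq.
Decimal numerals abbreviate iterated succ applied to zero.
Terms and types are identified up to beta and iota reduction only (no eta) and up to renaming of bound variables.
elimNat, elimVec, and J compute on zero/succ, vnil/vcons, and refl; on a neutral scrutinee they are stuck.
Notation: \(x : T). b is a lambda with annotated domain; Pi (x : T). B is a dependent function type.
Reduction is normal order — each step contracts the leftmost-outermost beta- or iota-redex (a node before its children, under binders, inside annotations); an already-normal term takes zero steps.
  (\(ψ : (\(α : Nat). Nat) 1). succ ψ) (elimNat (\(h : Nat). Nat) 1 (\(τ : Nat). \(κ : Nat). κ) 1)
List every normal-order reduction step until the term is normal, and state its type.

normal-order reduction:
  (\(ψ : (\(α : Nat). Nat) 1). succ ψ) (elimNat (\(h : Nat). Nat) 1 (\(τ : Nat). \(κ : Nat). κ) 1)
  ~> succ (elimNat (\(ψ : Nat). Nat) 1 (\(α : Nat). \(h : Nat). h) 1)
  ~> succ ((\(ψ : Nat). \(α : Nat). α) 0 (elimNat (\(h : Nat). Nat) 1 (\(τ : Nat). \(κ : Nat). κ) 0))
  ~> succ ((\(ψ : Nat). ψ) (elimNat (\(α : Nat). Nat) 1 (\(h : Nat). \(τ : Nat). τ) 0))
  ~> succ (elimNat (\(ψ : Nat). Nat) 1 (\(α : Nat). \(h : Nat). h) 0)
  ~> 2
type:
  Nat


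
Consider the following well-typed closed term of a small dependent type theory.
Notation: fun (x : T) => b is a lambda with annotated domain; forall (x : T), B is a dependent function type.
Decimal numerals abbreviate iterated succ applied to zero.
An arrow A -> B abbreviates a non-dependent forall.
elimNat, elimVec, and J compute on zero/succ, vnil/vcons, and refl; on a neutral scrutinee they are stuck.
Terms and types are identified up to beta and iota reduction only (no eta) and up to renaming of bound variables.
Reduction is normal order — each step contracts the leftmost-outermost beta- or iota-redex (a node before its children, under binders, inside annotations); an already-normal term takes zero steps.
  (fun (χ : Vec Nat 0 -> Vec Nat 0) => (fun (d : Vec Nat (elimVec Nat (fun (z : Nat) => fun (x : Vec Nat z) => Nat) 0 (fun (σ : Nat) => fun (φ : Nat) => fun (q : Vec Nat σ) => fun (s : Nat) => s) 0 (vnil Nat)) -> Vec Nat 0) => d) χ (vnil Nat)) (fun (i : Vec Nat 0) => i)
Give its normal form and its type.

normal form:
  vnil Nat
inferred type:
  Vec Nat 0
observation: normalization takes exactly 3 steps under the normal-order strategy.


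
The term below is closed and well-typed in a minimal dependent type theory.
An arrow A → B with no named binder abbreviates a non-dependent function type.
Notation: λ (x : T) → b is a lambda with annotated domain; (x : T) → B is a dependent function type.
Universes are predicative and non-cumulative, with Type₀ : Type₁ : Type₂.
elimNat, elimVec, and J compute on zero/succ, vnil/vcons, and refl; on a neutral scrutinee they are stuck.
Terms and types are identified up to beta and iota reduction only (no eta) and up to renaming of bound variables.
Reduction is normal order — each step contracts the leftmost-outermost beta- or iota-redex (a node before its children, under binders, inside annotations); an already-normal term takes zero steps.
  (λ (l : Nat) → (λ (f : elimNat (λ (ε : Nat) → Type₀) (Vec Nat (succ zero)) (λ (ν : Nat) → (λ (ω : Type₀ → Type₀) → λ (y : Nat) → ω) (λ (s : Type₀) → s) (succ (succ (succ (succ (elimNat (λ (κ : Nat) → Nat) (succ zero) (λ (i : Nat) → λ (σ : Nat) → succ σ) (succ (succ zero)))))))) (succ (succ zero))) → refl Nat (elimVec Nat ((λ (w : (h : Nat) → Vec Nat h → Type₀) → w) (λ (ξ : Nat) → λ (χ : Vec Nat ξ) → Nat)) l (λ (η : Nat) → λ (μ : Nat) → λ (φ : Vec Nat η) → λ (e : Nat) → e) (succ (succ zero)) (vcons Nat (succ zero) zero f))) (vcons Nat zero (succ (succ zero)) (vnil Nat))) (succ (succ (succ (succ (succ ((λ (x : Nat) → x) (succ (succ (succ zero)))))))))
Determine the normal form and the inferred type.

reduced normal form:
  refl Nat (succ (succ (succ (succ (succ (succ (succ (succ zero))))))))
the term's type:
  Eq Nat (succ (succ (succ (succ (succ (succ (succ (succ zero)))))))) (succ (succ (succ (succ (succ (succ (succ (succ zero))))))))


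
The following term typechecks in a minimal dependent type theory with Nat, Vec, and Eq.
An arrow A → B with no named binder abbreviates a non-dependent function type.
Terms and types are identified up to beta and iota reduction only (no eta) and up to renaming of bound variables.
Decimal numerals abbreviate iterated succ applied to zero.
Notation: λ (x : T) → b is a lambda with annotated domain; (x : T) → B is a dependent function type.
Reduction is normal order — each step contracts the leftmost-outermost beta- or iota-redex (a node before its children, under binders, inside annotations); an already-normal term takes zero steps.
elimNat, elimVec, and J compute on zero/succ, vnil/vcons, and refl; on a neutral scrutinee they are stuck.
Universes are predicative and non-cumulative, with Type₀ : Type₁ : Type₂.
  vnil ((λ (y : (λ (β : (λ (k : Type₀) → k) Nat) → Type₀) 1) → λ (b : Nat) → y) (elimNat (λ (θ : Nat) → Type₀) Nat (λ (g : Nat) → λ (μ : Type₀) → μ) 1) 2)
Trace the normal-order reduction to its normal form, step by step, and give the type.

reduction (normal order):
  vnil ((λ (y : (λ (β : (λ (k : Type₀) → k) Nat) → Type₀) 1) → λ (b : Nat) → y) (elimNat (λ (θ : Nat) → Type₀) Nat (λ (g : Nat) → λ (μ : Type₀) → μ) 1) 2)
  ~> vnil ((λ (y : Nat) → elimNat (λ (β : Nat) → Type₀) Nat (λ (k : Nat) → λ (b : Type₀) → b) 1) 2)
  ~> vnil (elimNat (λ (y : Nat) → Type₀) Nat (λ (β : Nat) → λ (k : Type₀) → k) 1)
  ~> vnil ((λ (y : Nat) → λ (β : Type₀) → β) 0 (elimNat (λ (k : Nat) → Type₀) Nat (λ (b : Nat) → λ (θ : Type₀) → θ) 0))
  ~> vnil ((λ (y : Type₀) → y) (elimNat (λ (β : Nat) → Type₀) Nat (λ (k : Nat) → λ (b : Type₀) → b) 0))
  ~> vnil (elimNat (λ (y : Nat) → Type₀) Nat (λ (β : Nat) → λ (k : Type₀) → k) 0)
  ~> vnil Nat
the term's type:
  Vec Nat 0


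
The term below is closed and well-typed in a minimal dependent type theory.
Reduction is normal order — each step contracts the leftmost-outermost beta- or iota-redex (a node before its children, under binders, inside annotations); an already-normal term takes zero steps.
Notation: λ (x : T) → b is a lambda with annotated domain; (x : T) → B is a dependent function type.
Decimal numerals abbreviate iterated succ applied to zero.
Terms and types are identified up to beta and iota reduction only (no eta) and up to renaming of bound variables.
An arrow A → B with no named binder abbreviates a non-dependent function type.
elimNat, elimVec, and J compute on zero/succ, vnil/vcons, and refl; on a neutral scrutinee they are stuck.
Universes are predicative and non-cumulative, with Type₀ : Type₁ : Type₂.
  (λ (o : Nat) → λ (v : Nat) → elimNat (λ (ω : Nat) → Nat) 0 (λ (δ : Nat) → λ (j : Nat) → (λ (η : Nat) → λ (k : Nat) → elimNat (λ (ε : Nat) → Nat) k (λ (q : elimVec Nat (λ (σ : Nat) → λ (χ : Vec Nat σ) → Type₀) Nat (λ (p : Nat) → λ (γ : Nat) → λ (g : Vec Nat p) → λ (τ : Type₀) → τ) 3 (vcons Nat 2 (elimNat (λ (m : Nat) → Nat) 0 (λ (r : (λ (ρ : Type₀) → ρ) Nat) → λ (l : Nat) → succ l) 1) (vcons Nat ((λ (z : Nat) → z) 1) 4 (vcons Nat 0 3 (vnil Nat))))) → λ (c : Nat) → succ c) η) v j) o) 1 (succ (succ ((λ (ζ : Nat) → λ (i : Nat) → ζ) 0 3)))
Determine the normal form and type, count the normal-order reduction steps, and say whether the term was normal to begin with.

resulting normal form:
  2
inferred type:
  Nat
steps to reach normal form (normal order): 33
already normal: no
first redex: a beta-redex


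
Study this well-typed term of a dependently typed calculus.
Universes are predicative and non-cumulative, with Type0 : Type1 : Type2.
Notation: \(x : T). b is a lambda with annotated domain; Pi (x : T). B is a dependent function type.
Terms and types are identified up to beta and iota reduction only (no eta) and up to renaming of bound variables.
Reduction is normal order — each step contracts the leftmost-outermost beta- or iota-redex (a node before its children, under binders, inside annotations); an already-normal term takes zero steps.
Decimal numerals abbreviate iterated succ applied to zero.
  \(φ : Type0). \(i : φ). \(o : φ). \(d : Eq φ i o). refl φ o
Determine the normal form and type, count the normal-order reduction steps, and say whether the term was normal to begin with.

reduced normal form:
  \(φ : Type0). \(i : φ). \(o : φ). \(d : Eq φ i o). refl φ o
inferred type:
  Pi (φ : Type0). Pi (i : φ). Pi (o : φ). Pi (d : Eq φ i o). Eq φ o o
normal-order step count: 0
already normal: yes


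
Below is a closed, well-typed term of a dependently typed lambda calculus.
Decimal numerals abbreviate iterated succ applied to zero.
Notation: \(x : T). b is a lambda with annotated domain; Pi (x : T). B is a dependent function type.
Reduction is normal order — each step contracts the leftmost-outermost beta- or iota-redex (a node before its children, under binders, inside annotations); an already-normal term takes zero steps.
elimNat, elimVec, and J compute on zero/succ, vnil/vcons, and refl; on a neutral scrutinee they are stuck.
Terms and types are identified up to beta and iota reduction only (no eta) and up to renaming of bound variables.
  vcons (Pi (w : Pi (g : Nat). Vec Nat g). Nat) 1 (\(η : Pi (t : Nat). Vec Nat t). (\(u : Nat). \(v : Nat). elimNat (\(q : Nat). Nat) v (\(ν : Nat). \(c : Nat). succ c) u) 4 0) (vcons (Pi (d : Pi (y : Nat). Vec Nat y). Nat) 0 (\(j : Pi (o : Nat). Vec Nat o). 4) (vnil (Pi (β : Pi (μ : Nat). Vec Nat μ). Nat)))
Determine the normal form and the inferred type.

resulting normal form:
  vcons (Pi (w : Pi (g : Nat). Vec Nat g). Nat) 1 (\(η : Pi (t : Nat). Vec Nat t). 4) (vcons (Pi (u : Pi (v : Nat). Vec Nat v). Nat) 0 (\(q : Pi (ν : Nat). Vec Nat ν). 4) (vnil (Pi (c : Pi (d : Nat). Vec Nat d). Nat)))
the term's type:
  Vec (Pi (w : Pi (g : Nat). Vec Nat g). Nat) 2


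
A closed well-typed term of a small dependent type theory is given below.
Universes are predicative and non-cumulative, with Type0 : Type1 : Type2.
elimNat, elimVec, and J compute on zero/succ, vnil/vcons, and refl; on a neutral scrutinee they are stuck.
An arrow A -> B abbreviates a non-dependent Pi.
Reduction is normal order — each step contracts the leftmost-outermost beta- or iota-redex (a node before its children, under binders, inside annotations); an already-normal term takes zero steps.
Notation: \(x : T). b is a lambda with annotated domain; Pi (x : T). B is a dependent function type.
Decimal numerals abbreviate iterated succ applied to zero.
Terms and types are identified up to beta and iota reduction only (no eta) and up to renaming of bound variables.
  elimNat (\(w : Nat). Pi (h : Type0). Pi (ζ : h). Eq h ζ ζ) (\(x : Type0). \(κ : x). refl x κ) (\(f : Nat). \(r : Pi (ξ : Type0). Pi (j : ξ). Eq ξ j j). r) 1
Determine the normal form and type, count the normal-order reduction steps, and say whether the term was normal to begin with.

reduced normal form:
  \(w : Type0). \(h : w). refl w h
the term's type:
  Pi (w : Type0). Pi (h : w). Eq w h h
normal-order step count: 4
started in normal form: no
first contracted redex: an elimNat iota-redex


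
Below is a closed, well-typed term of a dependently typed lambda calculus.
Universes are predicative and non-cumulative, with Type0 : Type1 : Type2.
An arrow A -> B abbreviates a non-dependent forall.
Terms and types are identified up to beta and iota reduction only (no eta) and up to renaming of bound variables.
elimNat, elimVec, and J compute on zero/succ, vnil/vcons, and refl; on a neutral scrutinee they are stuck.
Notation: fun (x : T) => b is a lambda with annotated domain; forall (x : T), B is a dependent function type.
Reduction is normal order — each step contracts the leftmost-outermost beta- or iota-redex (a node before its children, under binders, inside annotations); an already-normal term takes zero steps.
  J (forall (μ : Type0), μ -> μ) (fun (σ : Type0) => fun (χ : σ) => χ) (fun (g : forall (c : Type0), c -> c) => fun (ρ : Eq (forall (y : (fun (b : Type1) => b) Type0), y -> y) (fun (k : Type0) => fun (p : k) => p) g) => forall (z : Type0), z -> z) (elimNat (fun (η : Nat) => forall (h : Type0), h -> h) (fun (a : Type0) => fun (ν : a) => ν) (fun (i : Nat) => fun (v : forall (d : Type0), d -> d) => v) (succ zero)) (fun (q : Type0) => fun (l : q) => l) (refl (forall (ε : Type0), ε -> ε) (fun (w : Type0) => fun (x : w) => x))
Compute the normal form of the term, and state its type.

resulting normal form:
  fun (μ : Type0) => fun (σ : μ) => σ
the term's type:
  forall (μ : Type0), μ -> μ


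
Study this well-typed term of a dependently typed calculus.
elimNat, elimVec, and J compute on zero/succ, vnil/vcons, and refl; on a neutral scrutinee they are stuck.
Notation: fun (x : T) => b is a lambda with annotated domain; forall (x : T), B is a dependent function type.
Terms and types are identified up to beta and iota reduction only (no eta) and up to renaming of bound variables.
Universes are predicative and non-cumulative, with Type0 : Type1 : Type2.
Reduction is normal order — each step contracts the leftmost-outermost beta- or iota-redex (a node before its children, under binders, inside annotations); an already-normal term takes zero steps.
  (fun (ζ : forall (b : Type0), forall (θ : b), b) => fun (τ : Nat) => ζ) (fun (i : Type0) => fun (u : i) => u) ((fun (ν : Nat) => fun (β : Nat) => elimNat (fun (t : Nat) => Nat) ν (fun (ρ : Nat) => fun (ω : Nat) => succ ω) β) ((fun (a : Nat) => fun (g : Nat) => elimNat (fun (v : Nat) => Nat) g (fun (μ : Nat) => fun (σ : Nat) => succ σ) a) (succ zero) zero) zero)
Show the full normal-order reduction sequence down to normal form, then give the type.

normal-order reduction sequence:
  (fun (ζ : forall (b : Type0), forall (θ : b), b) => fun (τ : Nat) => ζ) (fun (i : Type0) => fun (u : i) => u) ((fun (ν : Nat) => fun (β : Nat) => elimNat (fun (t : Nat) => Nat) ν (fun (ρ : Nat) => fun (ω : Nat) => succ ω) β) ((fun (a : Nat) => fun (g : Nat) => elimNat (fun (v : Nat) => Nat) g (fun (μ : Nat) => fun (σ : Nat) => succ σ) a) (succ zero) zero) zero)
  ~> (fun (ζ : Nat) => fun (b : Type0) => fun (θ : b) => θ) ((fun (τ : Nat) => fun (i : Nat) => elimNat (fun (u : Nat) => Nat) τ (fun (ν : Nat) => fun (β : Nat) => succ β) i) ((fun (t : Nat) => fun (ρ : Nat) => elimNat (fun (ω : Nat) => Nat) ρ (fun (a : Nat) => fun (g : Nat) => succ g) t) (succ zero) zero) zero)
  ~> fun (ζ : Type0) => fun (b : ζ) => b
the term's type:
  forall (ζ : Type0), forall (b : ζ), ζ


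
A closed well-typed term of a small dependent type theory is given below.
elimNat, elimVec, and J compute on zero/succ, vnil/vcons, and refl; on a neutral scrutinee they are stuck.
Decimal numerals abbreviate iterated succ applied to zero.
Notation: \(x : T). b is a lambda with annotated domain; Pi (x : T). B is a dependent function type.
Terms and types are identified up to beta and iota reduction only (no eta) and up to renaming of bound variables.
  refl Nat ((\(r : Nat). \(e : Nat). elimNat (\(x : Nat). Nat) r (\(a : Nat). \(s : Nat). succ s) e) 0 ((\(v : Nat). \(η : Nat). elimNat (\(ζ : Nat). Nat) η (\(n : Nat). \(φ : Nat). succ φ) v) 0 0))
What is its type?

type:
  Eq Nat 0 0


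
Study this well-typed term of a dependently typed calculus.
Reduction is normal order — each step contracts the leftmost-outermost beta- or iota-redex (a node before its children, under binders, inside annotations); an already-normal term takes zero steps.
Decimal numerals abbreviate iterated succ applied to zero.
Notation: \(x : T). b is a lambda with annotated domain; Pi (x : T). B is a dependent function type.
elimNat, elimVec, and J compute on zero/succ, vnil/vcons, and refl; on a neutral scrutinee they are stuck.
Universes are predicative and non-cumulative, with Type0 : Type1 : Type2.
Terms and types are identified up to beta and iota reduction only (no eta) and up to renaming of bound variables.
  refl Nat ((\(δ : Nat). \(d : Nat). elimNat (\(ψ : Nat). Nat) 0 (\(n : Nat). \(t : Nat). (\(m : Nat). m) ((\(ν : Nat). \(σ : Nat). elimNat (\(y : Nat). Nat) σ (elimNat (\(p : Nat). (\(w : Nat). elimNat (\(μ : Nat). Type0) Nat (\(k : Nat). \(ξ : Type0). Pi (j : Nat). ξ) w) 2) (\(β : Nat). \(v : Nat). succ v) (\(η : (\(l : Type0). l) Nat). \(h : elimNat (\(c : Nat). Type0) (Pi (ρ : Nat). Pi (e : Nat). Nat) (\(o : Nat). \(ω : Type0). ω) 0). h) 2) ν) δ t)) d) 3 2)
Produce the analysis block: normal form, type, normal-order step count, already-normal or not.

reduced normal form:
  refl Nat 6
type:
  Eq Nat 6 6
steps to reach normal form (normal order): 77
started in normal form: no
first redex: a beta-redex


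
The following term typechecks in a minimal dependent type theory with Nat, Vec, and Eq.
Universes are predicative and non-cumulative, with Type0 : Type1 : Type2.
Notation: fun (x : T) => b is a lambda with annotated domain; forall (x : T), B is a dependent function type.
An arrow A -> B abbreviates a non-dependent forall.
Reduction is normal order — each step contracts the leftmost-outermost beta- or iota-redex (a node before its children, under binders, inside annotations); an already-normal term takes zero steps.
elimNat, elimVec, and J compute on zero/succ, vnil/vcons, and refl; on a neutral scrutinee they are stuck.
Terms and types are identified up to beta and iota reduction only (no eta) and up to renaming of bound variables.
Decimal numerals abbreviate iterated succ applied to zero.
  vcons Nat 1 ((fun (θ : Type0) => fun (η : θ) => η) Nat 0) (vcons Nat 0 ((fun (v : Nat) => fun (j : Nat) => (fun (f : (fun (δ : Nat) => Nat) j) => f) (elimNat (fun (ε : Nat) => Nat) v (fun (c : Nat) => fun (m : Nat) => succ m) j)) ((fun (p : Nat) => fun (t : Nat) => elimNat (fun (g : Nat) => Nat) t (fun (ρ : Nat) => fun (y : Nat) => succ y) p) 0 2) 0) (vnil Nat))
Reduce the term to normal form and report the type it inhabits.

reduced normal form:
  vcons Nat 1 0 (vcons Nat 0 2 (vnil Nat))
the term's type:
  Vec Nat 2


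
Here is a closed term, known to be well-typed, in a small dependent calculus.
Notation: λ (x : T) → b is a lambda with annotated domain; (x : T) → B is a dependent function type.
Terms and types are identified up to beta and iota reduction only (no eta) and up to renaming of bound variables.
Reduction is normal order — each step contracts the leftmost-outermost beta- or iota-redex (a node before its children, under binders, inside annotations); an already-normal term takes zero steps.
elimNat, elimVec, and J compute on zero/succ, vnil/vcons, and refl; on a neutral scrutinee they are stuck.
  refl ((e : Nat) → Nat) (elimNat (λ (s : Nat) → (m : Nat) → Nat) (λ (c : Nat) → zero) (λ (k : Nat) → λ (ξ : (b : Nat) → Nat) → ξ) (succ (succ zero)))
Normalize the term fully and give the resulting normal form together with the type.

normal form:
  refl ((e : Nat) → Nat) (λ (s : Nat) → zero)
inferred type:
  Eq ((e : Nat) → Nat) (λ (s : Nat) → zero) (λ (m : Nat) → zero)


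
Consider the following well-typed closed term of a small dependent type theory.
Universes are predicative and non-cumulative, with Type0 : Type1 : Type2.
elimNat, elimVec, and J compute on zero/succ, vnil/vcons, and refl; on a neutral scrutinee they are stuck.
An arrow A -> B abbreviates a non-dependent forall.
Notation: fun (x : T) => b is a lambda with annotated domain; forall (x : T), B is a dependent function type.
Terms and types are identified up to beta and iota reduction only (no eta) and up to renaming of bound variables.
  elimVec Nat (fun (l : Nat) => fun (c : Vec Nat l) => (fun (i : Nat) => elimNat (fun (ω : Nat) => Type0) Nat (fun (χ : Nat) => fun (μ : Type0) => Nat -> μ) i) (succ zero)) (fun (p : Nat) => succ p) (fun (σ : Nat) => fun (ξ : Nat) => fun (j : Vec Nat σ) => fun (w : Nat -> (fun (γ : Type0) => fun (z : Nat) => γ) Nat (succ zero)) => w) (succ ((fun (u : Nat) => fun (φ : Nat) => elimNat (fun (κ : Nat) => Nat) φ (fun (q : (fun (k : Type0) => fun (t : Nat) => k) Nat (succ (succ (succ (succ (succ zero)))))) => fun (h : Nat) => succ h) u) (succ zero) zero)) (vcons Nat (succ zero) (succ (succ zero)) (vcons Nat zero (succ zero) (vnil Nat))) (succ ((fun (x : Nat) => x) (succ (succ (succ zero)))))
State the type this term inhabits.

type:
  Nat


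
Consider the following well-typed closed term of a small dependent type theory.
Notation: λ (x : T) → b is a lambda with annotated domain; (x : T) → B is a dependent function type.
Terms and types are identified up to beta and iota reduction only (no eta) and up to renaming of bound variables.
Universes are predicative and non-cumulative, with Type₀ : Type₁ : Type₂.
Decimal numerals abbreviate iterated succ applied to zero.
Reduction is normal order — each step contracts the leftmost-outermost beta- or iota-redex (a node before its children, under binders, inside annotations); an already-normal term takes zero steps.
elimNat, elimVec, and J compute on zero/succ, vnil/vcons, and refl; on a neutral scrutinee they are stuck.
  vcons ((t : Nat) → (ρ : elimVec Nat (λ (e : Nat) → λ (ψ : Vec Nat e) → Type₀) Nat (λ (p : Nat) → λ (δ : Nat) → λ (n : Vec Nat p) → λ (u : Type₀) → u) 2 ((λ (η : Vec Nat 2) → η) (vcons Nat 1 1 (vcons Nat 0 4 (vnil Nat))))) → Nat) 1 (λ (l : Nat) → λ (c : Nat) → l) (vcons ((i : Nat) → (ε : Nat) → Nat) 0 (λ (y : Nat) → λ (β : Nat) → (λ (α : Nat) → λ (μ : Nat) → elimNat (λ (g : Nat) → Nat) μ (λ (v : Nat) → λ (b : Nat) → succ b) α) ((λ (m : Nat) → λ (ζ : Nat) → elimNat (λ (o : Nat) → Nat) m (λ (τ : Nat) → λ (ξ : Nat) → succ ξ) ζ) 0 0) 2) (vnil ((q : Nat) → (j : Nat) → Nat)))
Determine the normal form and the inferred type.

reduced normal form:
  vcons ((t : Nat) → (ρ : Nat) → Nat) 1 (λ (e : Nat) → λ (ψ : Nat) → e) (vcons ((p : Nat) → (δ : Nat) → Nat) 0 (λ (n : Nat) → λ (u : Nat) → 2) (vnil ((η : Nat) → (l : Nat) → Nat)))
type:
  Vec ((t : Nat) → (ρ : Nat) → Nat) 2


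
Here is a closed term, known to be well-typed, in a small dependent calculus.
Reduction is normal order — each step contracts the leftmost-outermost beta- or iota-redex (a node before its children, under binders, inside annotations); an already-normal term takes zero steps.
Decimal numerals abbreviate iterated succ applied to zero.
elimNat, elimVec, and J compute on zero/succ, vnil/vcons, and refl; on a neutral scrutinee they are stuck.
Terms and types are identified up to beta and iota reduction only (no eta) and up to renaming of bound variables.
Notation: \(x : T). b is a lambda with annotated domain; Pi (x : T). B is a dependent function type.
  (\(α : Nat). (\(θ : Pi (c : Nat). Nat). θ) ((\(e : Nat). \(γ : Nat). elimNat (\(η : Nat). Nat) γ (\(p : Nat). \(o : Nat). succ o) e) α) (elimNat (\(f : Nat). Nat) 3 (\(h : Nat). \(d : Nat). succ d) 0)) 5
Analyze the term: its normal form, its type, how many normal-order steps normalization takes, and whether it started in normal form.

normal form:
  8
inferred type:
  Nat
reduction steps (normal order): 21
started in normal form: no
first redex: a beta-redex


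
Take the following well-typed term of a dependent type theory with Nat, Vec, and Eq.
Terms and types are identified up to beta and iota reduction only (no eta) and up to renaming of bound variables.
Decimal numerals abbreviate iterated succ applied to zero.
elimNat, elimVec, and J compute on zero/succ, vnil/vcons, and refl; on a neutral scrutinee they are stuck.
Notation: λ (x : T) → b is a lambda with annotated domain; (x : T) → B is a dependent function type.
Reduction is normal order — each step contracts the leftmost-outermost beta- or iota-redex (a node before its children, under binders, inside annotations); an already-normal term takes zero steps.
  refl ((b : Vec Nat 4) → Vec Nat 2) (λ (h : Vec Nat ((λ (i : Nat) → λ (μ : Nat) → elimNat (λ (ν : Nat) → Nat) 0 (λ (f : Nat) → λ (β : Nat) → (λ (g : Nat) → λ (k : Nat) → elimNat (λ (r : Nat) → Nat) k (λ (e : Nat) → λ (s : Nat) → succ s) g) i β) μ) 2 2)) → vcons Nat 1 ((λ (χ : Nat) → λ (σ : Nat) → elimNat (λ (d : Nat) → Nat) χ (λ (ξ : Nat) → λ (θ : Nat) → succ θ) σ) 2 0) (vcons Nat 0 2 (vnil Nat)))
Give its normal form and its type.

normal form:
  refl ((b : Vec Nat 4) → Vec Nat 2) (λ (h : Vec Nat 4) → vcons Nat 1 2 (vcons Nat 0 2 (vnil Nat)))
the term's type:
  Eq ((b : Vec Nat 4) → Vec Nat 2) (λ (h : Vec Nat 4) → vcons Nat 1 2 (vcons Nat 0 2 (vnil Nat))) (λ (i : Vec Nat 4) → vcons Nat 1 2 (vcons Nat 0 2 (vnil Nat)))
observation: the first redex contracted is a beta-redex; the normal form is reached in 30 normal-order steps.


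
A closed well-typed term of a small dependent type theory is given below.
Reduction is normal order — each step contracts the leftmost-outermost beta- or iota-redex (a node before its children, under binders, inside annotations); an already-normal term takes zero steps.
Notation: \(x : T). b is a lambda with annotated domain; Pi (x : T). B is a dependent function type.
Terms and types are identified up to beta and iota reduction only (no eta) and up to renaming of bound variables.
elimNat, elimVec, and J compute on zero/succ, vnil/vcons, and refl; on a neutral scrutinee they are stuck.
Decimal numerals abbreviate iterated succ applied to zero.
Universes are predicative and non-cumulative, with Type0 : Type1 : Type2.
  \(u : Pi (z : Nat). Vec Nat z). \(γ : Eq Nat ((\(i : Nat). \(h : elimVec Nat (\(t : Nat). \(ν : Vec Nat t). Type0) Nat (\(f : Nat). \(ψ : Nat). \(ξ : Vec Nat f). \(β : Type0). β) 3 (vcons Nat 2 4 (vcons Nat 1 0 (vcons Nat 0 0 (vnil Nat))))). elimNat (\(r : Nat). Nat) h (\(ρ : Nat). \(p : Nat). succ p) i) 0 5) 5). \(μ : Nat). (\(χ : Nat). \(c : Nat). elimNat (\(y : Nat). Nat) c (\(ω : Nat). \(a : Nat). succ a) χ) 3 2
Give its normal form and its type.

resulting normal form:
  \(u : Pi (z : Nat). Vec Nat z). \(γ : Eq Nat 5 5). \(i : Nat). 5
inferred type:
  Pi (u : Pi (z : Nat). Vec Nat z). Pi (γ : Eq Nat 5 5). Pi (i : Nat). Nat
observation: normalization takes exactly 15 steps under the normal-order strategy.


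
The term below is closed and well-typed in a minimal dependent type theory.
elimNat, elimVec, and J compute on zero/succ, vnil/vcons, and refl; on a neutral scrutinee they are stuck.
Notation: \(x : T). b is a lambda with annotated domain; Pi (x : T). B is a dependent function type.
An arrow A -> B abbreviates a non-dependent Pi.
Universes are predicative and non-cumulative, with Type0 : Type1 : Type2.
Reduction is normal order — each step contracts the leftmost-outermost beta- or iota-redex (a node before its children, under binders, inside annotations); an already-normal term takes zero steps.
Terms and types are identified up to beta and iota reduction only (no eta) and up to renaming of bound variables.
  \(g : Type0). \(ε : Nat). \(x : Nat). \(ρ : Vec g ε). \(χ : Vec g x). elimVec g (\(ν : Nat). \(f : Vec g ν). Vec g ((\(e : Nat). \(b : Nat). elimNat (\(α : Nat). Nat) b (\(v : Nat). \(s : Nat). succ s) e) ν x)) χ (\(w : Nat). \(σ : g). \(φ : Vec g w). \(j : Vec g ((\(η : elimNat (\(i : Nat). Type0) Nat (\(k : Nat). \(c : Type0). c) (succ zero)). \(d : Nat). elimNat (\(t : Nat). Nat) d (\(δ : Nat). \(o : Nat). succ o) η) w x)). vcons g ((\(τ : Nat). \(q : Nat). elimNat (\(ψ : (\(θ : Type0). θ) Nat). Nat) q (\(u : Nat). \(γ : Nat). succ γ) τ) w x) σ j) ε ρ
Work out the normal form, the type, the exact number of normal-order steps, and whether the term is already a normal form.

normal form:
  \(g : Type0). \(ε : Nat). \(x : Nat). \(ρ : Vec g ε). \(χ : Vec g x). elimVec g (\(ν : Nat). \(f : Vec g ν). Vec g (elimNat (\(e : Nat). Nat) x (\(b : Nat). \(α : Nat). succ α) ν)) χ (\(v : Nat). \(s : g). \(w : Vec g v). \(σ : Vec g (elimNat (\(φ : Nat). Nat) x (\(j : Nat). \(η : Nat). succ η) v)). vcons g (elimNat (\(i : Nat). Nat) x (\(k : Nat). \(c : Nat). succ c) v) s σ) ε ρ
the term's type:
  Pi (g : Type0). Pi (ε : Nat). Pi (x : Nat). Vec g ε -> Vec g x -> Vec g (elimNat (\(ρ : Nat). Nat) x (\(χ : Nat). \(ν : Nat). succ ν) ε)
reduction steps (normal order): 7
term was already normal: no
first redex: a beta-redex


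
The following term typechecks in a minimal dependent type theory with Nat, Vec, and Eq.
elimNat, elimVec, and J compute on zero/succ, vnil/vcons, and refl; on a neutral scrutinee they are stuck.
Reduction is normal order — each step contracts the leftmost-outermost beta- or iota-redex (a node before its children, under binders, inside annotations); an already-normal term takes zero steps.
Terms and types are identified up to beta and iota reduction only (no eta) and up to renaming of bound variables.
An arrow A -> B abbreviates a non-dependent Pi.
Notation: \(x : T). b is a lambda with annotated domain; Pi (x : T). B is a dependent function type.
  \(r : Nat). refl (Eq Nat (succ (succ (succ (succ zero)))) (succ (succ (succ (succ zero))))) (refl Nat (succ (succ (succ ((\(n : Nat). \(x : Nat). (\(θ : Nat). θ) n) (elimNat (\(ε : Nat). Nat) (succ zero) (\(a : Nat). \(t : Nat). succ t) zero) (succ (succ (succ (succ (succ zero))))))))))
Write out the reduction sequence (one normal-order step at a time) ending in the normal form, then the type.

normal-order reduction sequence:
  \(r : Nat). refl (Eq Nat (succ (succ (succ (succ zero)))) (succ (succ (succ (succ zero))))) (refl Nat (succ (succ (succ ((\(n : Nat). \(x : Nat). (\(θ : Nat). θ) n) (elimNat (\(ε : Nat). Nat) (succ zero) (\(a : Nat). \(t : Nat). succ t) zero) (succ (succ (succ (succ (succ zero))))))))))
  ~> \(r : Nat). refl (Eq Nat (succ (succ (succ (succ zero)))) (succ (succ (succ (succ zero))))) (refl Nat (succ (succ (succ ((\(n : Nat). (\(x : Nat). x) (elimNat (\(θ : Nat). Nat) (succ zero) (\(ε : Nat). \(a : Nat). succ a) zero)) (succ (succ (succ (succ (succ zero))))))))))
  ~> \(r : Nat). refl (Eq Nat (succ (succ (succ (succ zero)))) (succ (succ (succ (succ zero))))) (refl Nat (succ (succ (succ ((\(n : Nat). n) (elimNat (\(x : Nat). Nat) (succ zero) (\(θ : Nat). \(ε : Nat). succ ε) zero))))))
  ~> \(r : Nat). refl (Eq Nat (succ (succ (succ (succ zero)))) (succ (succ (succ (succ zero))))) (refl Nat (succ (succ (succ (elimNat (\(n : Nat). Nat) (succ zero) (\(x : Nat). \(θ : Nat). succ θ) zero)))))
  ~> \(r : Nat). refl (Eq Nat (succ (succ (succ (succ zero)))) (succ (succ (succ (succ zero))))) (refl Nat (succ (succ (succ (succ zero)))))
inferred type:
  Nat -> Eq (Eq Nat (succ (succ (succ (succ zero)))) (succ (succ (succ (succ zero))))) (refl Nat (succ (succ (succ (succ zero))))) (refl Nat (succ (succ (succ (succ zero)))))


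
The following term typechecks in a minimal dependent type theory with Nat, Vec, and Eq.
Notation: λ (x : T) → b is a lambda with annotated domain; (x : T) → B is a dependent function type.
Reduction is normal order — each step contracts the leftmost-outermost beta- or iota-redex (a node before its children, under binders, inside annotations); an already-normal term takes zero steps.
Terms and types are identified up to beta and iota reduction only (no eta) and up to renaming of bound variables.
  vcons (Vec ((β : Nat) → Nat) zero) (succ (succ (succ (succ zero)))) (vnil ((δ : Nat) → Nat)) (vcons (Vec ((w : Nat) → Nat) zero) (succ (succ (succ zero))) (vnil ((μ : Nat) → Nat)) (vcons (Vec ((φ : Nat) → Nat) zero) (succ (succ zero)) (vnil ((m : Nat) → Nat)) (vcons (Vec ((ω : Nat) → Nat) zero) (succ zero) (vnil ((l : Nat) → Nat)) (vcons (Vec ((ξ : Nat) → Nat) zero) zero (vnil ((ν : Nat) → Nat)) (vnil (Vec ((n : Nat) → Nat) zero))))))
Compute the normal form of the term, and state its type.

normal form:
  vcons (Vec ((β : Nat) → Nat) zero) (succ (succ (succ (succ zero)))) (vnil ((δ : Nat) → Nat)) (vcons (Vec ((w : Nat) → Nat) zero) (succ (succ (succ zero))) (vnil ((μ : Nat) → Nat)) (vcons (Vec ((φ : Nat) → Nat) zero) (succ (succ zero)) (vnil ((m : Nat) → Nat)) (vcons (Vec ((ω : Nat) → Nat) zero) (succ zero) (vnil ((l : Nat) → Nat)) (vcons (Vec ((ξ : Nat) → Nat) zero) zero (vnil ((ν : Nat) → Nat)) (vnil (Vec ((n : Nat) → Nat) zero))))))
inferred type:
  Vec (Vec ((β : Nat) → Nat) zero) (succ (succ (succ (succ (succ zero)))))
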